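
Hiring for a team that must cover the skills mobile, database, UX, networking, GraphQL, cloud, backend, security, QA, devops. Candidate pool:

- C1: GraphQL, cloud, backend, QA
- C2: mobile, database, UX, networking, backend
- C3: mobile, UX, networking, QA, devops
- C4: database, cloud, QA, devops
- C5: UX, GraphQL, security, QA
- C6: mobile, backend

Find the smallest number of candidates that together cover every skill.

C2, C4, C5 together cover {mobile, database, UX, networking, GraphQL, cloud, backend, security, QA, devops} — every skill.
No 2 of the 6 candidates cover everything (all 15 pairs fall short), so 3 is minimum.
Greedy (largest uncovered first) would take C2, C1, C3, C5 — 4 candidates — but 3 suffice.

3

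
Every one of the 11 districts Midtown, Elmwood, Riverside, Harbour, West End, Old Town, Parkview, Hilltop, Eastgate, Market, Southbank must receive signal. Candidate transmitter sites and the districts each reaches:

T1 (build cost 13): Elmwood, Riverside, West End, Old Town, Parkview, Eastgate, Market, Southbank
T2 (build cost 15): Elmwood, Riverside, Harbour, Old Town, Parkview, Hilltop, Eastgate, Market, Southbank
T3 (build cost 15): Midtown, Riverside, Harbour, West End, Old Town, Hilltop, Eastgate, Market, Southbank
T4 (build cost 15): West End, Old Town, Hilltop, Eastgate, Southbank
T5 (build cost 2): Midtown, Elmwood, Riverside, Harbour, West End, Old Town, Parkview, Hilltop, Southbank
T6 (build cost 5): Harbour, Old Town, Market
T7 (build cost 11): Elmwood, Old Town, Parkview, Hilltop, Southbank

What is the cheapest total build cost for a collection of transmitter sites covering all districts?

15

T1, T5 cover every district at build cost 13 + 2 = 15.
Any cover uses at least 2 transmitter sites; among all covering selections none totals below 15.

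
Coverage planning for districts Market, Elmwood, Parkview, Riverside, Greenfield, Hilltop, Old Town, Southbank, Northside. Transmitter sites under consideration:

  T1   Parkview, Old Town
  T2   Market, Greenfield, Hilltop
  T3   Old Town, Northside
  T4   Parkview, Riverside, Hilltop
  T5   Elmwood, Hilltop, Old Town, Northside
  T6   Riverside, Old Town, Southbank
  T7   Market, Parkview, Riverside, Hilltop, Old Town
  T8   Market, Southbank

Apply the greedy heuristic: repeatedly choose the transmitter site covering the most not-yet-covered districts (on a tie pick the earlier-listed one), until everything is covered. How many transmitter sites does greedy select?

Pick 1: T7 covers 5 new districts (Market, Parkview, Riverside, Hilltop, Old Town).
Pick 2: T5 covers 2 new districts (Elmwood, Northside).
Pick 3: T2 covers 1 new districts (Greenfield).
Pick 4: T6 covers 1 new districts (Southbank).
Greedy uses 4 transmitter sites.

4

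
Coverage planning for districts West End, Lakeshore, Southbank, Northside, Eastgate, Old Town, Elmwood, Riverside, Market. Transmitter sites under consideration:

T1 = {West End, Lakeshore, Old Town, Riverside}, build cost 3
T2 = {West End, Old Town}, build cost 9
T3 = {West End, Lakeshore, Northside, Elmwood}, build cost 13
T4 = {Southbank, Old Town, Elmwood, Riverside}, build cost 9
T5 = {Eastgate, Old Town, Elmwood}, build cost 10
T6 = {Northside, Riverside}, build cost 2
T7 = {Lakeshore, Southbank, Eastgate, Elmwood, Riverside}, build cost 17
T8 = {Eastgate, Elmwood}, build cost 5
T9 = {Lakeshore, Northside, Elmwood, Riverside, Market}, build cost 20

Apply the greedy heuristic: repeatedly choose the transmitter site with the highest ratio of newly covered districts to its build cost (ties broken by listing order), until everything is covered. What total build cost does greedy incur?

Pick 1: T1 adds 4 new (West End, Lakeshore, Old Town, Riverside) at build cost 3 (ratio 4/3).
Pick 2: T6 adds 1 new (Northside) at build cost 2 (ratio 1/2).
Pick 3: T8 adds 2 new (Eastgate, Elmwood) at build cost 5 (ratio 2/5).
Pick 4: T4 adds 1 new (Southbank) at build cost 9 (ratio 1/9).
Pick 5: T9 adds 1 new (Market) at build cost 20 (ratio 1/20).
Greedy total build cost: 3 + 2 + 5 + 9 + 20 = 39. (The true optimum is 37, so greedy overshoots here.)

39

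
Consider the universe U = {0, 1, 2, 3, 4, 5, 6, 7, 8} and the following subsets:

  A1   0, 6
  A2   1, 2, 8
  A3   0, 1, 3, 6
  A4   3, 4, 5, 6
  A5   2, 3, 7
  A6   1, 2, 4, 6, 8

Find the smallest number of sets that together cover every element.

4

A1, A2, A4, A5 together cover {0, 1, 2, 3, 4, 5, 6, 7, 8} — every element.
No 3 of the 6 sets cover everything (all 20 triples fall short), so 4 is minimum.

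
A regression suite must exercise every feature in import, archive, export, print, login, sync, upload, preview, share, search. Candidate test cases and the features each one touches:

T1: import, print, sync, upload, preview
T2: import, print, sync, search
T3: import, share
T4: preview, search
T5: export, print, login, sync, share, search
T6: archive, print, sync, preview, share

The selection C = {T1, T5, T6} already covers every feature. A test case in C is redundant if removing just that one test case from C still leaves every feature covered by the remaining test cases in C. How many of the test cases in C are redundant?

0

Drop T1: import, upload uncovered — not redundant.
Drop T5: export, login, search uncovered — not redundant.
Drop T6: archive uncovered — not redundant.
None of the test cases in C is redundant.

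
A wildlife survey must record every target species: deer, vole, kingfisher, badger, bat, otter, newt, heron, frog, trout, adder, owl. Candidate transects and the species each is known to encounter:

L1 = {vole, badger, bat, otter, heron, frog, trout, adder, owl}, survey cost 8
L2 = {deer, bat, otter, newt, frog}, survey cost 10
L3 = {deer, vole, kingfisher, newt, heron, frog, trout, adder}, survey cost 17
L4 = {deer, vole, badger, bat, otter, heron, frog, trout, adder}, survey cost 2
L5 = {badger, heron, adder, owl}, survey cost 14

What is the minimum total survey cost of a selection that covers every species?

L1, L3 cover every species at survey cost 8 + 17 = 25.
Any cover uses at least 2 transects; among all covering selections none totals below 25.

25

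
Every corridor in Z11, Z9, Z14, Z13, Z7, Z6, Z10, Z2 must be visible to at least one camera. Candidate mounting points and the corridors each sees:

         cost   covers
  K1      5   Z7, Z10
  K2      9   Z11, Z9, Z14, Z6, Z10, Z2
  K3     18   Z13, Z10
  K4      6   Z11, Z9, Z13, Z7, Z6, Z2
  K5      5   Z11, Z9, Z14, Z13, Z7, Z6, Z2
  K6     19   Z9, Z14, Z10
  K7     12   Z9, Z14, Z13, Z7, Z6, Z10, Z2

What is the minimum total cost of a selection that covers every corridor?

10

K1, K5 cover every corridor at cost 5 + 5 = 10.
Any cover uses at least 2 camera mounts; among all covering selections none totals below 10.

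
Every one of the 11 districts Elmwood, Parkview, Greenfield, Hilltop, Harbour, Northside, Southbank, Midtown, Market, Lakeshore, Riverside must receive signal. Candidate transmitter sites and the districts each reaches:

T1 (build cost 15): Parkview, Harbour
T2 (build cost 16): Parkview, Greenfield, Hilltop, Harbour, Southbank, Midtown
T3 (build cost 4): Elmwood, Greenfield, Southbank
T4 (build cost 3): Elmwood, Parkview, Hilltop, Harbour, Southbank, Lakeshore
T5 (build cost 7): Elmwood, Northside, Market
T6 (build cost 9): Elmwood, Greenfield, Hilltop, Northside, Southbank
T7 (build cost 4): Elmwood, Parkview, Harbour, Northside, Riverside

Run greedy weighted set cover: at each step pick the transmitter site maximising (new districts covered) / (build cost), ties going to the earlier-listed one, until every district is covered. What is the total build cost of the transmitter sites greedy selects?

34

Pick 1: T4 adds 6 new (Elmwood, Parkview, Hilltop, Harbour, Southbank, Lakeshore) at build cost 3 (ratio 6/3).
Pick 2: T7 adds 2 new (Northside, Riverside) at build cost 4 (ratio 2/4).
Pick 3: T3 adds 1 new (Greenfield) at build cost 4 (ratio 1/4).
Pick 4: T5 adds 1 new (Market) at build cost 7 (ratio 1/7).
Pick 5: T2 adds 1 new (Midtown) at build cost 16 (ratio 1/16).
Greedy total build cost: 3 + 4 + 4 + 7 + 16 = 34. (The true optimum is 30, so greedy overshoots here.)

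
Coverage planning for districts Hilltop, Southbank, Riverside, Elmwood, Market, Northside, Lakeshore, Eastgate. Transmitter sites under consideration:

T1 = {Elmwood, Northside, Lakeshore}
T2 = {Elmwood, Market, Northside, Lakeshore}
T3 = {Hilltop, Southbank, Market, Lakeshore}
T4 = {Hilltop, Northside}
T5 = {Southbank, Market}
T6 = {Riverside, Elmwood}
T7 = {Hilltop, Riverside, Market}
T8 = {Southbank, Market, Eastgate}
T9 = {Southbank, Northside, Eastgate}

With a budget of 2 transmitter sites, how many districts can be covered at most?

Choosing T1, T3 covers {Hilltop, Southbank, Elmwood, Market, Northside, Lakeshore} — 6 districts.
No choice of 2 transmitter sites does better; here Riverside, Eastgate are left uncovered.

6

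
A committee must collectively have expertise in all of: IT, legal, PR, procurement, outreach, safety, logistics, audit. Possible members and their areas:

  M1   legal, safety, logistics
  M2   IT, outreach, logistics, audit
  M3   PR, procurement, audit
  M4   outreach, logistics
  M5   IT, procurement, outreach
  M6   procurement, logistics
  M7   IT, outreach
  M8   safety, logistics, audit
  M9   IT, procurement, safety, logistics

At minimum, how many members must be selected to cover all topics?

3

M1, M2, M3 together cover {IT, legal, PR, procurement, outreach, safety, logistics, audit} — every topic.
No 2 of the 9 members cover everything (all 36 pairs fall short), so 3 is minimum.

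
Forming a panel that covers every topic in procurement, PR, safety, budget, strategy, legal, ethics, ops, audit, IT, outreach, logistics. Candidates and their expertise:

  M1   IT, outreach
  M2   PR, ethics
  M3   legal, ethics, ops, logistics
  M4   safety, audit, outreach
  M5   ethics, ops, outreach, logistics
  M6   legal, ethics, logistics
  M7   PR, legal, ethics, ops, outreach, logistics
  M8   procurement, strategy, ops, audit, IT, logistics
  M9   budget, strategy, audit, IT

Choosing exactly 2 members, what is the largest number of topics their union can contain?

10

Choosing M7, M8 covers {procurement, PR, strategy, legal, ethics, ops, audit, IT, outreach, logistics} — 10 topics.
No choice of 2 members does better; here safety, budget are left uncovered.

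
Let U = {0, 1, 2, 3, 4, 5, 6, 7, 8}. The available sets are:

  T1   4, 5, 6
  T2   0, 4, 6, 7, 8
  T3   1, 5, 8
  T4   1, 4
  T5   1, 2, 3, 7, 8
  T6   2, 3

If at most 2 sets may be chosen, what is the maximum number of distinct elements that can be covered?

Choosing T1, T5 covers {1, 2, 3, 4, 5, 6, 7, 8} — 8 elements.
No choice of 2 sets does better; here 0 is left uncovered.

8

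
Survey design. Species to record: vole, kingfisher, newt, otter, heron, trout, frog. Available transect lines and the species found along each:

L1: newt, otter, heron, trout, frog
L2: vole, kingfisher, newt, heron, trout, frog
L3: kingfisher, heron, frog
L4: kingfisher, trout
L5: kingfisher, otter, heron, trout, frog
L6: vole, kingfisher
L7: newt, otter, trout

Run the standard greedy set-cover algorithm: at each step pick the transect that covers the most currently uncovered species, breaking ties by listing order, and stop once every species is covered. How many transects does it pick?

2

Pick 1: L2 covers 6 new species (vole, kingfisher, newt, heron, trout, frog).
Pick 2: L1 covers 1 new species (otter).
Greedy uses 2 transects.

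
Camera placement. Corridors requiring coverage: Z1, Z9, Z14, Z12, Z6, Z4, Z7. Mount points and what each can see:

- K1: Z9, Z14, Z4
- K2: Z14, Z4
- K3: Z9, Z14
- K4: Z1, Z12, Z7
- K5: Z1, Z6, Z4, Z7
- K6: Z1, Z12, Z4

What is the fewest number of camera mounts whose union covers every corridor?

K1, K4, K5 together cover {Z1, Z9, Z14, Z12, Z6, Z4, Z7} — every corridor.
No 2 of the 6 camera mounts cover everything (all 15 pairs fall short), so 3 is minimum.

3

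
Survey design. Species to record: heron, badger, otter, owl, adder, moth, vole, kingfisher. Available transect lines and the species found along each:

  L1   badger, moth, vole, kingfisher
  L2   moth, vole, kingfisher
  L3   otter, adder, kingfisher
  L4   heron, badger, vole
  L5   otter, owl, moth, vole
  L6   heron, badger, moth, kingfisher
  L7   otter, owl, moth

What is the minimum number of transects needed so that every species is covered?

L3, L4, L5 together cover {heron, badger, otter, owl, adder, moth, vole, kingfisher} — every species.
No 2 of the 7 transects cover everything (all 21 pairs fall short), so 3 is minimum.
Greedy (largest uncovered first) would take L1, L3, L4, L5 — 4 transects — but 3 suffice.

3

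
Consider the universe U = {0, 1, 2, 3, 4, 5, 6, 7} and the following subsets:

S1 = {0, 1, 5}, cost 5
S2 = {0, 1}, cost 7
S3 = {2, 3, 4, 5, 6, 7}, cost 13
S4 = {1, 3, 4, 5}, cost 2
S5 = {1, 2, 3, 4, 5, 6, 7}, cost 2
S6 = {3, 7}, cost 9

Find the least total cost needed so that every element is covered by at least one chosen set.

S1, S5 cover every element at cost 5 + 2 = 7.
Any cover uses at least 2 sets; among all covering selections none totals below 7.

7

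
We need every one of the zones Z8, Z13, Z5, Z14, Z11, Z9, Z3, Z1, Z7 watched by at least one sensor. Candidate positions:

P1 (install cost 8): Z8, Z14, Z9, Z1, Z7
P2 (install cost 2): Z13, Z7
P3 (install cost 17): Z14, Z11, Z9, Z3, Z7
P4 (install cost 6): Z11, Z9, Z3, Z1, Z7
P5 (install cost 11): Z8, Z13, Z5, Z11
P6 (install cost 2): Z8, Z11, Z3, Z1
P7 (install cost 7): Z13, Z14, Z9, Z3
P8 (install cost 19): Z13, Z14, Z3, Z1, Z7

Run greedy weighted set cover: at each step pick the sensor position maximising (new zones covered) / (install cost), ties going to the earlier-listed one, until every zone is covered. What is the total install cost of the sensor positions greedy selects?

Pick 1: P6 adds 4 new (Z8, Z11, Z3, Z1) at install cost 2 (ratio 4/2).
Pick 2: P2 adds 2 new (Z13, Z7) at install cost 2 (ratio 2/2).
Pick 3: P7 adds 2 new (Z14, Z9) at install cost 7 (ratio 2/7).
Pick 4: P5 adds 1 new (Z5) at install cost 11 (ratio 1/11).
Greedy total install cost: 2 + 2 + 7 + 11 = 22. (The true optimum is 21, so greedy overshoots here.)

22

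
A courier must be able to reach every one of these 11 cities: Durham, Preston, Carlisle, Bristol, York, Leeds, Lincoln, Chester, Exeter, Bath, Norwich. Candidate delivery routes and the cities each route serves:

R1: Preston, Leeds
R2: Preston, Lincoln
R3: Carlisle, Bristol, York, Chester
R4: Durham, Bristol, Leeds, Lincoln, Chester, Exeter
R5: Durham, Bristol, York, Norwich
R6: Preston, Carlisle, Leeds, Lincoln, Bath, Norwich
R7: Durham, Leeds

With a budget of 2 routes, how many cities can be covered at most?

Choosing R4, R6 covers {Durham, Preston, Carlisle, Bristol, Leeds, Lincoln, Chester, Exeter, Bath, Norwich} — 10 cities.
No choice of 2 routes does better; here York is left uncovered.

10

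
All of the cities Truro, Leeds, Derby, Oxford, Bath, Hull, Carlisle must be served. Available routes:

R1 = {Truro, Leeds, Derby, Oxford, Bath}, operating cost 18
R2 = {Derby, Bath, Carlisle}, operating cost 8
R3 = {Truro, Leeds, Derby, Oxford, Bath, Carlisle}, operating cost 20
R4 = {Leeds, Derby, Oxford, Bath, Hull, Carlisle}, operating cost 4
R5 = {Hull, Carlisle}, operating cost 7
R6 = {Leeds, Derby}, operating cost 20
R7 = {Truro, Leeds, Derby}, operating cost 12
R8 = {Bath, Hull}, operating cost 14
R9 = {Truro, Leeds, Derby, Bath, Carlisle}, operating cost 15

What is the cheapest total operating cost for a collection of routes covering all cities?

16

R4, R7 cover every city at operating cost 4 + 12 = 16.
Any cover uses at least 2 routes; among all covering selections none totals below 16.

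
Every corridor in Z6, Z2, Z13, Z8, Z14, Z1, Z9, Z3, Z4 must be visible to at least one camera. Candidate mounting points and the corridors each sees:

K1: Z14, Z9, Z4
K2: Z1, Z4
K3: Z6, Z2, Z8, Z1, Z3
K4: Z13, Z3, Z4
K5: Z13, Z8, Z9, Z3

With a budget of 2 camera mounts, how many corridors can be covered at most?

Choosing K1, K3 covers {Z6, Z2, Z8, Z14, Z1, Z9, Z3, Z4} — 8 corridors.
No choice of 2 camera mounts does better; here Z13 is left uncovered.

8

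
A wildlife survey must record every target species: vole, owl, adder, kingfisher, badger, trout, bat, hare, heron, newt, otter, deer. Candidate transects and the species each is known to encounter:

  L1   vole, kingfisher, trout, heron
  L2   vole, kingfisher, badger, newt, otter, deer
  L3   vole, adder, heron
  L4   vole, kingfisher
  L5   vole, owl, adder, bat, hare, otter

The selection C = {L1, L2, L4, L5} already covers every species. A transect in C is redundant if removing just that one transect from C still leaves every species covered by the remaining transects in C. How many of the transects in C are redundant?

1

Drop L1: trout, heron uncovered — not redundant.
Drop L2: badger, newt, deer uncovered — not redundant.
Drop L4: the rest still cover every species — redundant.
Drop L5: owl, adder, bat, hare uncovered — not redundant.
1 redundant: L4.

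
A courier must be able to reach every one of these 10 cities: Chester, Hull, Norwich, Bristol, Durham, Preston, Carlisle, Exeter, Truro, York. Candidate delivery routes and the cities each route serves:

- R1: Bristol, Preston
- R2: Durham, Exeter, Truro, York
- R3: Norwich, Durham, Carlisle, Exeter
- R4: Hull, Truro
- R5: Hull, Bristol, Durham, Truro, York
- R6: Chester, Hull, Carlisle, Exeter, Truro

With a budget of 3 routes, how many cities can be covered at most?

9

Choosing R1, R2, R6 covers {Chester, Hull, Bristol, Durham, Preston, Carlisle, Exeter, Truro, York} — 9 cities.
No choice of 3 routes does better; here Norwich is left uncovered.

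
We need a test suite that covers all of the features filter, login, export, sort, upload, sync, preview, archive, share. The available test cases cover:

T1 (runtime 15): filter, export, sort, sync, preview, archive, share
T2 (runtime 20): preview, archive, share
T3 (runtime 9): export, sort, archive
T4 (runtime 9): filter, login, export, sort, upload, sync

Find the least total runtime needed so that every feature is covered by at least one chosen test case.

24

T1, T4 cover every feature at runtime 15 + 9 = 24.
Any cover uses at least 2 test cases; among all covering selections none totals below 24.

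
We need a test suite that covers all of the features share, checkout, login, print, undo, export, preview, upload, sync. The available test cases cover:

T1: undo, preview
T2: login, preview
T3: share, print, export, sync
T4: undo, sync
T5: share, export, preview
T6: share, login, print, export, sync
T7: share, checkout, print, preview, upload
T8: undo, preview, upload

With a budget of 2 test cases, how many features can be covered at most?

8

Choosing T6, T7 covers {share, checkout, login, print, export, preview, upload, sync} — 8 features.
No choice of 2 test cases does better; here undo is left uncovered.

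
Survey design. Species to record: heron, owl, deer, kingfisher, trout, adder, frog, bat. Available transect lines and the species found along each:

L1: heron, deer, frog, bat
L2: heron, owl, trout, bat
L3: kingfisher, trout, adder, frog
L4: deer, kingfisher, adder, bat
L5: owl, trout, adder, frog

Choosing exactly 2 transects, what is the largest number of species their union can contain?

7

Choosing L1, L3 covers {heron, deer, kingfisher, trout, adder, frog, bat} — 7 species.
No choice of 2 transects does better; here owl is left uncovered.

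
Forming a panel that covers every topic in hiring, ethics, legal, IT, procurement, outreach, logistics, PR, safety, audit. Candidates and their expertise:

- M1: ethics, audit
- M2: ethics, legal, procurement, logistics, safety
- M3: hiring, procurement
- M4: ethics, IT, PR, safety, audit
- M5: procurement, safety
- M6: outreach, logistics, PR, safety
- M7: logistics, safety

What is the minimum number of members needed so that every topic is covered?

M2, M3, M4, M6 together cover {hiring, ethics, legal, IT, procurement, outreach, logistics, PR, safety, audit} — every topic.
No 3 of the 7 members cover everything (all 35 triples fall short), so 4 is minimum.

4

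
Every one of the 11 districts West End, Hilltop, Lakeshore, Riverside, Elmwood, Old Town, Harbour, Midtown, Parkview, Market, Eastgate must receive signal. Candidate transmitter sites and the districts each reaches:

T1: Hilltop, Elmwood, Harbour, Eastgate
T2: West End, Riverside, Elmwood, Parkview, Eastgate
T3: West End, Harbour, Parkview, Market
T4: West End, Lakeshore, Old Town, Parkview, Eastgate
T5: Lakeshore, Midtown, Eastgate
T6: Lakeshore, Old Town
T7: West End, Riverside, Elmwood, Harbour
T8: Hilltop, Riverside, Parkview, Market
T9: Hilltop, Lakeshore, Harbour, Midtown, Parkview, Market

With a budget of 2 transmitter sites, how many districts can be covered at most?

10

Choosing T2, T9 covers {West End, Hilltop, Lakeshore, Riverside, Elmwood, Harbour, Midtown, Parkview, Market, Eastgate} — 10 districts.
No choice of 2 transmitter sites does better; here Old Town is left uncovered.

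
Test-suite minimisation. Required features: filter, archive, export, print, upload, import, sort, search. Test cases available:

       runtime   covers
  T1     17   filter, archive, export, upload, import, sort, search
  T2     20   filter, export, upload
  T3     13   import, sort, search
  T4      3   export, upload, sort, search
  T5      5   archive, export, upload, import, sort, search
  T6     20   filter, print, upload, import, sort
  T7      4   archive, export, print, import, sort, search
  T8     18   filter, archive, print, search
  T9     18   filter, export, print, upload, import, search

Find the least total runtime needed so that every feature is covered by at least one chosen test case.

21

T1, T7 cover every feature at runtime 17 + 4 = 21.
Any cover uses at least 2 test cases; among all covering selections none totals below 21.
Greedy by coverage-per-runtime would pick T7, T4, T1 for 24 — worse than the optimum 21.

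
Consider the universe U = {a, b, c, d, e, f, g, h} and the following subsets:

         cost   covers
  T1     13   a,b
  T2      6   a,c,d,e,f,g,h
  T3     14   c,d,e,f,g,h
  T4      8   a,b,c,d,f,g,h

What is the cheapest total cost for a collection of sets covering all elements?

T2, T4 cover every element at cost 6 + 8 = 14.
Any cover uses at least 2 sets; among all covering selections none totals below 14.

14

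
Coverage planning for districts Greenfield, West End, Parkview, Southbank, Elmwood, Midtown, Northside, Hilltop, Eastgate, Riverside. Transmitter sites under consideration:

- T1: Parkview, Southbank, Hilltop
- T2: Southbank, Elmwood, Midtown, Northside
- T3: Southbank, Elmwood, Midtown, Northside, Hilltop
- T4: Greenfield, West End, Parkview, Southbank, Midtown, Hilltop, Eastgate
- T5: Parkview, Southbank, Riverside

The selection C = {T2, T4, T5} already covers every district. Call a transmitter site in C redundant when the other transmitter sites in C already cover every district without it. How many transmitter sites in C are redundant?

0

Drop T2: Elmwood, Northside uncovered — not redundant.
Drop T4: Greenfield, West End, Hilltop, Eastgate uncovered — not redundant.
Drop T5: Riverside uncovered — not redundant.
None of the transmitter sites in C is redundant.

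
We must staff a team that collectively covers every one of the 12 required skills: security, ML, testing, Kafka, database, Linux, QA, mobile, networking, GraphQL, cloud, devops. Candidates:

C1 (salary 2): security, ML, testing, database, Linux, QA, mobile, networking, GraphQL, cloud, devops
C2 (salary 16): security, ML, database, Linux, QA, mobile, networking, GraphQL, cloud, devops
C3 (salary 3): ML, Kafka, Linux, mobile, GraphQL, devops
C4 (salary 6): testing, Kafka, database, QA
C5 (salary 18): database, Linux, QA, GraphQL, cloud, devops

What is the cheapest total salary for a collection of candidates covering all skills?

C1, C3 cover every skill at salary 2 + 3 = 5.
Any cover uses at least 2 candidates; among all covering selections none totals below 5.

5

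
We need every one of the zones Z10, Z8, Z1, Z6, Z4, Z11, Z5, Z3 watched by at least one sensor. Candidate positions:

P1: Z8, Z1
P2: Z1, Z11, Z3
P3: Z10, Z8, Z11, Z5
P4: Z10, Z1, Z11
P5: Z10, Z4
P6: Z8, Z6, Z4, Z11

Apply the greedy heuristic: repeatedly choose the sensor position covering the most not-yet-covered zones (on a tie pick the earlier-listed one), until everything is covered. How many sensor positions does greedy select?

3

Pick 1: P3 covers 4 new zones (Z10, Z8, Z11, Z5).
Pick 2: P2 covers 2 new zones (Z1, Z3).
Pick 3: P6 covers 2 new zones (Z6, Z4).
Greedy uses 3 sensor positions.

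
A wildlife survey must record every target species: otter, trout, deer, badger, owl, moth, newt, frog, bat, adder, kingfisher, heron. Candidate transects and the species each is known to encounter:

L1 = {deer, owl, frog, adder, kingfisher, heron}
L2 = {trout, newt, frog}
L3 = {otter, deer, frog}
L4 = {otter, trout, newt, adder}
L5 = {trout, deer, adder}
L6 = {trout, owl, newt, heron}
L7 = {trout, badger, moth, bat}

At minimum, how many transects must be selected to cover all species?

3

L1, L4, L7 together cover {otter, trout, deer, badger, owl, moth, newt, frog, bat, adder, kingfisher, heron} — every species.
No 2 of the 7 transects cover everything (all 21 pairs fall short), so 3 is minimum.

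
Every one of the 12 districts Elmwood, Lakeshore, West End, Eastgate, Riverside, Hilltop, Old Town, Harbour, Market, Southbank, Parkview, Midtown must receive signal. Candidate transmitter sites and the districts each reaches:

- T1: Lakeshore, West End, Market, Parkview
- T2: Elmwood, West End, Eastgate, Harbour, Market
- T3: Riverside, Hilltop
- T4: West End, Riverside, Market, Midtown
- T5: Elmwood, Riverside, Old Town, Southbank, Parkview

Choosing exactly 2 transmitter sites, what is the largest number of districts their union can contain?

9

Choosing T2, T5 covers {Elmwood, West End, Eastgate, Riverside, Old Town, Harbour, Market, Southbank, Parkview} — 9 districts.
No choice of 2 transmitter sites does better; here Lakeshore, Hilltop, Midtown are left uncovered.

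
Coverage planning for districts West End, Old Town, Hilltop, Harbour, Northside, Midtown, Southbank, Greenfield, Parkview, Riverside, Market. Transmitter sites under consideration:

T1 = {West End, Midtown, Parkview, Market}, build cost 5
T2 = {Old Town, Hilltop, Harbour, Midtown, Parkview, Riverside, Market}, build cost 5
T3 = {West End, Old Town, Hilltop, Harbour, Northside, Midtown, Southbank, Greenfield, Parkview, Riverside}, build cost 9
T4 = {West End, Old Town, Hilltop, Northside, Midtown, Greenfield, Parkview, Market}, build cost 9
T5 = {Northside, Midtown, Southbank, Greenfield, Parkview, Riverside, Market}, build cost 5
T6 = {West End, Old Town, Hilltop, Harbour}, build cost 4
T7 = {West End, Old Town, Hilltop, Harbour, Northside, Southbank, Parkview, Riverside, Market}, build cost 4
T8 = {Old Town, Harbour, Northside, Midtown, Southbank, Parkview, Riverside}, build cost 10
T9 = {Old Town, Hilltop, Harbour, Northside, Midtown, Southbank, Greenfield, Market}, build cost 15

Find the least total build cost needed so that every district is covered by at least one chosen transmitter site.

9

T5, T6 cover every district at build cost 5 + 4 = 9.
Any cover uses at least 2 transmitter sites; among all covering selections none totals below 9.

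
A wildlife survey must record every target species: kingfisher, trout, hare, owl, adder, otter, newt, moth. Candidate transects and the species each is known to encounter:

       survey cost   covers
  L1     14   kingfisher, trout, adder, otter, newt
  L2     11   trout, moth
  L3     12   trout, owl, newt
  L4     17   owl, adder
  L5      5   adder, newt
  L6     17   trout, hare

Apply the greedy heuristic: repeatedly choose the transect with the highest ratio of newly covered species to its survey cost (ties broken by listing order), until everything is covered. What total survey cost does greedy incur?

59

Pick 1: L5 adds 2 new (adder, newt) at survey cost 5 (ratio 2/5).
Pick 2: L1 adds 3 new (kingfisher, trout, otter) at survey cost 14 (ratio 3/14).
Pick 3: L2 adds 1 new (moth) at survey cost 11 (ratio 1/11).
Pick 4: L3 adds 1 new (owl) at survey cost 12 (ratio 1/12).
Pick 5: L6 adds 1 new (hare) at survey cost 17 (ratio 1/17).
Greedy total survey cost: 5 + 14 + 11 + 12 + 17 = 59. (The true optimum is 54, so greedy overshoots here.)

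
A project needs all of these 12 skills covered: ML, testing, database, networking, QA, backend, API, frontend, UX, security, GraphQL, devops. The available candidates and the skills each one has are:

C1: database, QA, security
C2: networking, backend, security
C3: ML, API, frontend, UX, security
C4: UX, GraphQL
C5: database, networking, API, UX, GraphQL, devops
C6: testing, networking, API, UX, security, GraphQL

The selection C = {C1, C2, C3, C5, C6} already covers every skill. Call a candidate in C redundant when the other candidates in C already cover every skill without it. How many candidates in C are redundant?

0

Drop C1: QA uncovered — not redundant.
Drop C2: backend uncovered — not redundant.
Drop C3: ML, frontend uncovered — not redundant.
Drop C5: devops uncovered — not redundant.
Drop C6: testing uncovered — not redundant.
None of the candidates in C is redundant.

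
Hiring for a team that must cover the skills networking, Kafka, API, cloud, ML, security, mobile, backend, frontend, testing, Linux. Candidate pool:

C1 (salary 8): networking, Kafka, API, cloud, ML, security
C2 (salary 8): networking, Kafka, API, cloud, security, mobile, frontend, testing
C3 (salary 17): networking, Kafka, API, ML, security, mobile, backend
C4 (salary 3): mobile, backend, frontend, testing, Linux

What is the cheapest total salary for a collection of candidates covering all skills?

C1, C4 cover every skill at salary 8 + 3 = 11.
Any cover uses at least 2 candidates; among all covering selections none totals below 11.

11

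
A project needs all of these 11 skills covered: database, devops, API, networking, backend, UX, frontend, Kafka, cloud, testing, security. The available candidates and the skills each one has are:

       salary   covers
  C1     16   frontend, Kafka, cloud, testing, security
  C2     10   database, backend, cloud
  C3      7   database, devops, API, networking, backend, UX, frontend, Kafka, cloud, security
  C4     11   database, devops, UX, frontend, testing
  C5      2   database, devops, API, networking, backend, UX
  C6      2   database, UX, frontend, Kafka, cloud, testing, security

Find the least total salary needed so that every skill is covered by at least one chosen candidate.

C5, C6 cover every skill at salary 2 + 2 = 4.
Any cover uses at least 2 candidates; among all covering selections none totals below 4.

4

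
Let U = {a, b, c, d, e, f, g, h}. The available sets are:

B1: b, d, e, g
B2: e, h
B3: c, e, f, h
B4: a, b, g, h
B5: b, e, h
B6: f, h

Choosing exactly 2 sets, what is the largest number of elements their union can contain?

Choosing B1, B3 covers {b, c, d, e, f, g, h} — 7 elements.
No choice of 2 sets does better; here a is left uncovered.

7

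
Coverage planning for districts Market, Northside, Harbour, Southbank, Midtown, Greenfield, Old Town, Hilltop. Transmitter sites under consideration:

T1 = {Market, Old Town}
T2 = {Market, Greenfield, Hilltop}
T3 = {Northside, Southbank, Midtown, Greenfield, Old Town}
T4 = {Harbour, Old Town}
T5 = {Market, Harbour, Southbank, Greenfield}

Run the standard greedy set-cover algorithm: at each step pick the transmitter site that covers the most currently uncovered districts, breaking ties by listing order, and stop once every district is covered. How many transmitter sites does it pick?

Pick 1: T3 covers 5 new districts (Northside, Southbank, Midtown, Greenfield, Old Town).
Pick 2: T2 covers 2 new districts (Market, Hilltop).
Pick 3: T4 covers 1 new districts (Harbour).
Greedy uses 3 transmitter sites.

3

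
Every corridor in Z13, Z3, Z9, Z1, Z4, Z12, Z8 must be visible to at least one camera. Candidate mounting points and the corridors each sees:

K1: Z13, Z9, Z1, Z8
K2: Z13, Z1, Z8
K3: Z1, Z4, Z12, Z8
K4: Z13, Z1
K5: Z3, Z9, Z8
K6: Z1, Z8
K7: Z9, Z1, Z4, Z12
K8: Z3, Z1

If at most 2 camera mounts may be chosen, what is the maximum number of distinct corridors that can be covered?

Choosing K1, K3 covers {Z13, Z9, Z1, Z4, Z12, Z8} — 6 corridors.
No choice of 2 camera mounts does better; here Z3 is left uncovered.

6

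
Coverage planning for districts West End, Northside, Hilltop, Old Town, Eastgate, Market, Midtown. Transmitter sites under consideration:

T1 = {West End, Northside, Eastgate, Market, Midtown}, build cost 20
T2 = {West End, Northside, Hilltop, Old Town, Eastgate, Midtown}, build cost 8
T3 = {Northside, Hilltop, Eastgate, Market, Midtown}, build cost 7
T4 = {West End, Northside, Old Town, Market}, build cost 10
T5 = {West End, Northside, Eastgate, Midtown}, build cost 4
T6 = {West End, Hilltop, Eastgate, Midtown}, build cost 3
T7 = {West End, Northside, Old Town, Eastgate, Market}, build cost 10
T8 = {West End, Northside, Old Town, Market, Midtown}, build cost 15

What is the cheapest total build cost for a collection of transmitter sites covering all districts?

13

T4, T6 cover every district at build cost 10 + 3 = 13.
Any cover uses at least 2 transmitter sites; among all covering selections none totals below 13.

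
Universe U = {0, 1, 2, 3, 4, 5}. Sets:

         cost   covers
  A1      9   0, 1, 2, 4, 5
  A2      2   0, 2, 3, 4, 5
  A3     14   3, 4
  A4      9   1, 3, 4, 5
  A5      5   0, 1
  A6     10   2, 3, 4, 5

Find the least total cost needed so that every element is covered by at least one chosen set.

7

A2, A5 cover every element at cost 2 + 5 = 7.
Any cover uses at least 2 sets; among all covering selections none totals below 7.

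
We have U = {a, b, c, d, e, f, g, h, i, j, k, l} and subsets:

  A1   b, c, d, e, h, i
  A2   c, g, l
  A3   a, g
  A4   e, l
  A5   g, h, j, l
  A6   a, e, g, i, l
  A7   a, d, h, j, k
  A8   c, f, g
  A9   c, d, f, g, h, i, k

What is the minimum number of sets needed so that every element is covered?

4

A1, A2, A7, A8 together cover {a, b, c, d, e, f, g, h, i, j, k, l} — every element.
No 3 of the 9 sets cover everything (all 84 triples fall short), so 4 is minimum.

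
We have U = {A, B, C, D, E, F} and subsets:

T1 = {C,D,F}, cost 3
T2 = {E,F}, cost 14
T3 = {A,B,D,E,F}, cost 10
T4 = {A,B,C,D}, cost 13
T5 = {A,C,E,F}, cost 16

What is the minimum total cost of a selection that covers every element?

13

T1, T3 cover every element at cost 3 + 10 = 13.
Any cover uses at least 2 sets; among all covering selections none totals below 13.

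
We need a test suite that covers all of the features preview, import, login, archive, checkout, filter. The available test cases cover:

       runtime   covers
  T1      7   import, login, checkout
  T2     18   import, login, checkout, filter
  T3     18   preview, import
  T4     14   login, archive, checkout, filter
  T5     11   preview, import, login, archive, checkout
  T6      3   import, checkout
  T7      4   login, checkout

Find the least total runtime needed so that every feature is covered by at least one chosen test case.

T4, T5 cover every feature at runtime 14 + 11 = 25.
Any cover uses at least 2 test cases; among all covering selections none totals below 25.

25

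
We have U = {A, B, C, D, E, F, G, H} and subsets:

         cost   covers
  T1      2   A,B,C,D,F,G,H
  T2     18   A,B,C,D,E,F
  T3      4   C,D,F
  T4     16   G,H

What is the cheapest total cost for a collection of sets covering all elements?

20

T1, T2 cover every element at cost 2 + 18 = 20.
Any cover uses at least 2 sets; among all covering selections none totals below 20.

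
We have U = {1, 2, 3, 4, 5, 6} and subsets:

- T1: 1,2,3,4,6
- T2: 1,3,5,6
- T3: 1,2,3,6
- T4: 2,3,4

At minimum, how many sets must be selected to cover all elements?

T1, T2 together cover {1, 2, 3, 4, 5, 6} — every element.
No single set contains all 6 elements, so 2 is optimal.

2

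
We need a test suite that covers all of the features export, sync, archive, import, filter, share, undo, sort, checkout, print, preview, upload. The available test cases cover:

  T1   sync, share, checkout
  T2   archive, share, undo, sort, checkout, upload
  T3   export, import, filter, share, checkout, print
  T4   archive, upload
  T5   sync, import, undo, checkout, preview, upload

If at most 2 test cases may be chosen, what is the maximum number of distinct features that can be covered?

10

Choosing T2, T3 covers {export, archive, import, filter, share, undo, sort, checkout, print, upload} — 10 features.
No choice of 2 test cases does better; here sync, preview are left uncovered.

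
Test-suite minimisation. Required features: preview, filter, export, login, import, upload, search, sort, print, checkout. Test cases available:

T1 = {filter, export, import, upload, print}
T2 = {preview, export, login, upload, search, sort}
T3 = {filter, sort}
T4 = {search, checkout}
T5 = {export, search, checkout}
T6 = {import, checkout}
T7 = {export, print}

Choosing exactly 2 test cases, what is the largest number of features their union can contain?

Choosing T1, T2 covers {preview, filter, export, login, import, upload, search, sort, print} — 9 features.
No choice of 2 test cases does better; here checkout is left uncovered.

9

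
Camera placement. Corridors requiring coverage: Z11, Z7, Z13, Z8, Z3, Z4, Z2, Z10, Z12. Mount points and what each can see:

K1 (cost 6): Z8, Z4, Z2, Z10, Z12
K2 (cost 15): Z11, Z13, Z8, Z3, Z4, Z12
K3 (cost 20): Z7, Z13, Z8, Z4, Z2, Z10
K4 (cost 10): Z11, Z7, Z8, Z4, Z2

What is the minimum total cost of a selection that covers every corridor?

31

K1, K2, K4 cover every corridor at cost 6 + 15 + 10 = 31.
Any cover uses at least 2 camera mounts; among all covering selections none totals below 31.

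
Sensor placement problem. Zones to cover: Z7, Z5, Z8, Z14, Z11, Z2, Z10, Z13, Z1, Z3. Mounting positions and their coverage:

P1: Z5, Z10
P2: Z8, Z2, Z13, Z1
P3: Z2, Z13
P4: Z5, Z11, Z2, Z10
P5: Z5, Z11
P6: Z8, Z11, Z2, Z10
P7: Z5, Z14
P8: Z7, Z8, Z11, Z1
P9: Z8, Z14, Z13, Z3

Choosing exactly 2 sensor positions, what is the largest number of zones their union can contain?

Choosing P4, P9 covers {Z5, Z8, Z14, Z11, Z2, Z10, Z13, Z3} — 8 zones.
No choice of 2 sensor positions does better; here Z7, Z1 are left uncovered.

8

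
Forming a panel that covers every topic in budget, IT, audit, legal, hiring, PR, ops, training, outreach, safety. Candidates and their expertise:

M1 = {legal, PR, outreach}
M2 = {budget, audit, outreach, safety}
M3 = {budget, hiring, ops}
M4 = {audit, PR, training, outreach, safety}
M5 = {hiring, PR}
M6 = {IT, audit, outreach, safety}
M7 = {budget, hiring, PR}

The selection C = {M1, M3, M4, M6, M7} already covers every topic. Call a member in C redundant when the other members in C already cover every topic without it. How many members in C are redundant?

Drop M1: legal uncovered — not redundant.
Drop M3: ops uncovered — not redundant.
Drop M4: training uncovered — not redundant.
Drop M6: IT uncovered — not redundant.
Drop M7: the rest still cover every topic — redundant.
1 redundant: M7.

1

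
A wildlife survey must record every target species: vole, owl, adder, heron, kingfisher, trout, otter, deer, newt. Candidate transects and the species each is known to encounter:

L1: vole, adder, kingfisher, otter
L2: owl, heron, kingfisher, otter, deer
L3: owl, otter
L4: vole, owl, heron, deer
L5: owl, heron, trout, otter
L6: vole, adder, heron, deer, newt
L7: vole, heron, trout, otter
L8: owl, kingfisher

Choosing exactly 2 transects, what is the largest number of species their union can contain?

8

Choosing L2, L6 covers {vole, owl, adder, heron, kingfisher, otter, deer, newt} — 8 species.
No choice of 2 transects does better; here trout is left uncovered.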